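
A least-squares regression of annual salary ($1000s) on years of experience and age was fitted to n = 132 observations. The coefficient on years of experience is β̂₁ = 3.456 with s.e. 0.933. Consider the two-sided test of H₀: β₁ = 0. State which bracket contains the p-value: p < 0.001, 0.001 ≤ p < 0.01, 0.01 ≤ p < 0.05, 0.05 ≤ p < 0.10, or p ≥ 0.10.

t = 3.456 / 0.933 = 3.704.
df = n − k − 1 = 132 − 2 − 1 = 129.
Two-sided p = 2·P(T_{129} > |t|) ≈ 0.0003.
So p < 0.001.

p < 0.001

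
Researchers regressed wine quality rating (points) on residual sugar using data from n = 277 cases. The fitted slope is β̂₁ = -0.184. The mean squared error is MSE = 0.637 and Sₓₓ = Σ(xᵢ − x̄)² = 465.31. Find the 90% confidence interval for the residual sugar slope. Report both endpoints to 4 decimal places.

SE(β̂₁) = √(MSE/Sₓₓ) = √(0.637/465.31) = 0.0369997.
df = n − 2 = 275.
t* = t_{0.05, 275} = 1.650413.
Margin = t* × SE = 1.650413 × 0.0369997 = 0.061065.
CI: -0.184 ± 0.061065 → (-0.2451, -0.1229).
With 90% confidence, each one-unit increase in residual sugar is associated with a change of between -0.2451 and -0.1229 points in wine quality rating.

(-0.2451, -0.1229)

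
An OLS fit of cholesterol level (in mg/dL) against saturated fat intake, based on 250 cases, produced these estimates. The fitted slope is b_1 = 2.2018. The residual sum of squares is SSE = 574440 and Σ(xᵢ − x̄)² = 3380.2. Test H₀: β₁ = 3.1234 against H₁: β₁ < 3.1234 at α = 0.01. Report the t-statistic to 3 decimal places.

MSE = SSE/(n − 2) = 574440/248 = 2316.29.
SE(b_1) = √(MSE/Sₓₓ) = √(2316.29/3380.2) = 0.8278.
t = (2.2018 − 3.1234) / 0.8278 = -1.113.
df = n − 2 = 248.
One-sided p ≈ 0.1333, which is ≥ 0.01, so fail to reject H₀.
The data do not give significant evidence that the true slope on saturated fat intake is below 3.1234 mg/dL per unit.

t = -1.113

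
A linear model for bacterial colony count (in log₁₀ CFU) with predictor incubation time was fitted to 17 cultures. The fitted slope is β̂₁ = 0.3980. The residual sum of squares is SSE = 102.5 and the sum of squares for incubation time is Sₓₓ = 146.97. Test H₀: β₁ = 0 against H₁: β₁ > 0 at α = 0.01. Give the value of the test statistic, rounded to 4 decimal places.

MSE = SSE/(n − 2) = 102.5/15 = 6.83333.
SE(β̂₁) = √(MSE/Sₓₓ) = √(6.83333/146.97) = 0.215626.
t = 0.3980 / 0.215626 = 1.8458.
df = n − 2 = 15.
One-sided p ≈ 0.0424, which is ≥ 0.01, so fail to reject H₀.
The data do not give significant evidence that the true slope on incubation time is positive.

t = 1.8458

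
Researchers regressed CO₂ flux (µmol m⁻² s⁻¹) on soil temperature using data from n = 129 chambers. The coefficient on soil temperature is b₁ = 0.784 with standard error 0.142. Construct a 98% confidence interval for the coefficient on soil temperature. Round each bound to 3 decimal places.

df = n − 2 = 129 − 2 = 127.
t* = t_{0.01, 127} = 2.356069.
Margin = t* × SE = 2.356069 × 0.142 = 0.33456.
CI: 0.784 ± 0.33456 → (0.449, 1.119).
With 98% confidence, each one-unit increase in soil temperature is associated with a change of between 0.449 and 1.119 µmol m⁻² s⁻¹ in CO₂ flux.

(0.449, 1.119)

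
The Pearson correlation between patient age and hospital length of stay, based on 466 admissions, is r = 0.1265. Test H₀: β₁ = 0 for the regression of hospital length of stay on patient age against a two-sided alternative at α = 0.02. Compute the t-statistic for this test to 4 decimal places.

t = 2.7470

t = r·√(n − 2)/√(1 − r²) = 0.1265·√464/√0.983998 = 2.7470.
df = n − 2 = 464.
Two-sided p ≈ 0.0062, which is < 0.02, so reject H₀.
There is evidence of a linear association between patient age and hospital length of stay.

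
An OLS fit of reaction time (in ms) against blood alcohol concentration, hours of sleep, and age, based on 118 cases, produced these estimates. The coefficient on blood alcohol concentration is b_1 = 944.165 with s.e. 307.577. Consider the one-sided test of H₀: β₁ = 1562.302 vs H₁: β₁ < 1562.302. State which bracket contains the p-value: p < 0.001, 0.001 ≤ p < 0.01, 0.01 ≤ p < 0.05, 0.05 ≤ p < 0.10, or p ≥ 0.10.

t = (944.165 − 1562.302) / 307.577 = -2.010.
df = n − k − 1 = 118 − 3 − 1 = 114.
One-sided p = P(T_{114} < t) ≈ 0.0234.
So 0.01 ≤ p < 0.05.

0.01 ≤ p < 0.05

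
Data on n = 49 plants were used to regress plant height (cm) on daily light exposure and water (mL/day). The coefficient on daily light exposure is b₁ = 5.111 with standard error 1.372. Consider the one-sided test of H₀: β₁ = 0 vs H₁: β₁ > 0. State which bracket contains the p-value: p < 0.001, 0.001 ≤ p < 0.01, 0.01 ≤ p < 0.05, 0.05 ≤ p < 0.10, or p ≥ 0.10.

t = 5.111 / 1.372 = 3.725.
df = n − k − 1 = 49 − 2 − 1 = 46.
One-sided p = P(T_{46} > t) ≈ 0.0003.
So p < 0.001.

p < 0.001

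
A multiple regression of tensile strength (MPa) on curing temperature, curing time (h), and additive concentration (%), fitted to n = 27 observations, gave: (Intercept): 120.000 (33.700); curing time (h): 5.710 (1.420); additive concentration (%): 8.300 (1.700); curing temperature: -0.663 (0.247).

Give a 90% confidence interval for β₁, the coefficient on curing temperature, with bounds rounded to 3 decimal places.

Read off: b = -0.663, SE = 0.247 for curing temperature.
df = n − k − 1 = 27 − 3 − 1 = 23.
t* = t_{0.05, 23} = 1.713872.
Margin = t* × SE = 1.713872 × 0.247 = 0.42333.
CI: -0.663 ± 0.42333 → (-1.086, -0.240).

(-1.086, -0.240)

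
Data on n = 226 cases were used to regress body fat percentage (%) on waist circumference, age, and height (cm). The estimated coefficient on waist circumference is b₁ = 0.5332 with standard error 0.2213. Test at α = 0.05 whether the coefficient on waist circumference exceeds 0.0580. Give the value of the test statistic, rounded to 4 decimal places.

H₀: β₁ = 0.0580 vs H₁: β₁ > 0.0580.
t = (b₁ − β₁⁰)/SE = (0.5332 − 0.0580) / 0.2213 = 2.1473.
df = n − k − 1 = 226 − 3 − 1 = 222.
One-sided p ≈ 0.0164, which is < 0.05, so reject H₀.
There is evidence that the true slope on waist circumference exceeds 0.0580 % per unit, holding the other predictors fixed.

t = 2.1473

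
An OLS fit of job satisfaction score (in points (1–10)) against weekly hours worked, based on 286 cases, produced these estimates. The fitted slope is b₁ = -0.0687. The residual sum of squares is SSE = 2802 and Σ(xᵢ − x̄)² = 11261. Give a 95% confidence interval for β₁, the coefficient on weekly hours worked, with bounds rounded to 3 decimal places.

(-0.127, -0.010)

MSE = SSE/(n − 2) = 2802/284 = 9.8662.
SE(b₁) = √(MSE/Sₓₓ) = √(9.8662/11261) = 0.0295996.
df = n − 2 = 284.
t* = t_{0.025, 284} = 1.968352.
Margin = t* × SE = 1.968352 × 0.0295996 = 0.05826.
CI: -0.0687 ± 0.05826 → (-0.127, -0.010).
With 95% confidence, each one-unit increase in weekly hours worked is associated with a change of between -0.127 and -0.010 points (1–10) in job satisfaction score.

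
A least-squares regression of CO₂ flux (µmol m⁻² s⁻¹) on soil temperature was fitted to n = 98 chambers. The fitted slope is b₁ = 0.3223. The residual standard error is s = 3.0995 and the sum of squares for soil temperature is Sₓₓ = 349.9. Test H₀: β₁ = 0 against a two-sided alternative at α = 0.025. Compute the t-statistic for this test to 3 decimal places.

t = 1.945

SE(b₁) = s/√Sₓₓ = 3.0995/√349.9 = 0.165699.
t = 0.3223 / 0.165699 = 1.945.
df = n − 2 = 96.
Two-sided p ≈ 0.0547, which is ≥ 0.025, so fail to reject H₀.
The data do not give significant evidence of an association between soil temperature and CO₂ flux.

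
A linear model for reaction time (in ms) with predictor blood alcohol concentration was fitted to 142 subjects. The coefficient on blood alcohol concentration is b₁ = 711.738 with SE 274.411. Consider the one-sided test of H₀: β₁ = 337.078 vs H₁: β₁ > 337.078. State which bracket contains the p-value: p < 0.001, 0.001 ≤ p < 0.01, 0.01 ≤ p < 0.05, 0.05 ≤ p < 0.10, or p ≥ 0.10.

0.05 ≤ p < 0.10

t = (711.738 − 337.078) / 274.411 = 1.365.
df = n − 2 = 142 − 2 = 140.
One-sided p = P(T_{140} > t) ≈ 0.0872.
So 0.05 ≤ p < 0.10.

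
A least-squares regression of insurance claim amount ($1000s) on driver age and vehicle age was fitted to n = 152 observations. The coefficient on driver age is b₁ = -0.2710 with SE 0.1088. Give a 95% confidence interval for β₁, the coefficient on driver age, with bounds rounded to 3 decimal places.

df = n − k − 1 = 152 − 2 − 1 = 149.
t* = t_{0.025, 149} = 1.976013.
Margin = t* × SE = 1.976013 × 0.1088 = 0.21499.
CI: -0.2710 ± 0.21499 → (-0.486, -0.056).
With 95% confidence, each one-unit increase in driver age is associated with a change of between -0.486 and -0.056 $1000s in insurance claim amount, holding the other predictors fixed.

(-0.486, -0.056)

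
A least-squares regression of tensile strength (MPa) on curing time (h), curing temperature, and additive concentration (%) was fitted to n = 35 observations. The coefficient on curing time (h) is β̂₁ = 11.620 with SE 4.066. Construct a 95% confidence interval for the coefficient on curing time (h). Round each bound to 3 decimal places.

df = n − k − 1 = 35 − 3 − 1 = 31.
t* = t_{0.025, 31} = 2.039513.
Margin = t* × SE = 2.039513 × 4.066 = 8.29266.
CI: 11.620 ± 8.29266 → (3.327, 19.913).
With 95% confidence, each one-unit increase in curing time (h) is associated with a change of between 3.327 and 19.913 MPa in tensile strength, holding the other predictors fixed.

(3.327, 19.913)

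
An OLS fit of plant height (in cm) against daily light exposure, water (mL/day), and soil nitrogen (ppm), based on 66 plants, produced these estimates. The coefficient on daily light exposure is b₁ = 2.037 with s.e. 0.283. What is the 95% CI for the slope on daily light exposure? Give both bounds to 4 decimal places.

(1.4713, 2.6027)

df = n − k − 1 = 66 − 3 − 1 = 62.
t* = t_{0.025, 62} = 1.998972.
Margin = t* × SE = 1.998972 × 0.283 = 0.565709.
CI: 2.037 ± 0.565709 → (1.4713, 2.6027).
With 95% confidence, each one-unit increase in daily light exposure is associated with a change of between 1.4713 and 2.6027 cm in plant height, holding the other predictors fixed.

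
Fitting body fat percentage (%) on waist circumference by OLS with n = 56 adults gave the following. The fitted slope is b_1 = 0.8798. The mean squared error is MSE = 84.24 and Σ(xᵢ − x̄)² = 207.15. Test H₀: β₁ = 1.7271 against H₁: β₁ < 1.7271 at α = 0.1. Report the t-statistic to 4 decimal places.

SE(b_1) = √(MSE/Sₓₓ) = √(84.24/207.15) = 0.6377.
t = (0.8798 − 1.7271) / 0.6377 = -1.3287.
df = n − 2 = 54.
One-sided p ≈ 0.0948, which is < 0.1, so reject H₀.
There is evidence that the true slope on waist circumference is below 1.7271 % per unit.

t = -1.3287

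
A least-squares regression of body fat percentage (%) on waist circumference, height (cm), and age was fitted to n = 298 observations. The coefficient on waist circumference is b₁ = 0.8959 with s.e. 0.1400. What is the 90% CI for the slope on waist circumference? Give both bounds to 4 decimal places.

df = n − k − 1 = 298 − 3 − 1 = 294.
t* = t_{0.05, 294} = 1.650053.
Margin = t* × SE = 1.650053 × 0.1400 = 0.231007.
CI: 0.8959 ± 0.231007 → (0.6649, 1.1269).
With 90% confidence, each one-unit increase in waist circumference is associated with a change of between 0.6649 and 1.1269 % in body fat percentage, holding the other predictors fixed.

(0.6649, 1.1269)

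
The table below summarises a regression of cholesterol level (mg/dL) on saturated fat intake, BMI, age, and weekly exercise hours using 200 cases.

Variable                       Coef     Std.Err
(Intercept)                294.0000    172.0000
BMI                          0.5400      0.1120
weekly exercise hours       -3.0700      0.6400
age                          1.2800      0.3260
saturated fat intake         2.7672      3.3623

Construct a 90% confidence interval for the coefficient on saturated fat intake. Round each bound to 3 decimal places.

(-2.790, 8.324)

Read off: b = 2.7672, SE = 3.3623 for saturated fat intake.
df = n − k − 1 = 200 − 4 − 1 = 195.
t* = t_{0.05, 195} = 1.652705.
Margin = t* × SE = 1.652705 × 3.3623 = 5.55689.
CI: 2.7672 ± 5.55689 → (-2.790, 8.324).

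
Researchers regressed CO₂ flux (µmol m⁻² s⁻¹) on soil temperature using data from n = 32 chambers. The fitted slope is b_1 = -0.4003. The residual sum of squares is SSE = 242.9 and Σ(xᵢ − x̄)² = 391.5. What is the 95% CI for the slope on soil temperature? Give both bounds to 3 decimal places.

MSE = SSE/(n − 2) = 242.9/30 = 8.09667.
SE(b_1) = √(MSE/Sₓₓ) = √(8.09667/391.5) = 0.143809.
df = n − 2 = 30.
t* = t_{0.025, 30} = 2.042272.
Margin = t* × SE = 2.042272 × 0.143809 = 0.29370.
CI: -0.4003 ± 0.29370 → (-0.694, -0.107).
With 95% confidence, each one-unit increase in soil temperature is associated with a change of between -0.694 and -0.107 µmol m⁻² s⁻¹ in CO₂ flux.

(-0.694, -0.107)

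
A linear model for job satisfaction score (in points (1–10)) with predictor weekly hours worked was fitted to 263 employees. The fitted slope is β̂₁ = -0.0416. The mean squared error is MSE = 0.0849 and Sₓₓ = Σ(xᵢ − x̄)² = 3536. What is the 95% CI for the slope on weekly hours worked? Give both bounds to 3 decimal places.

SE(β̂₁) = √(MSE/Sₓₓ) = √(0.0849/3536) = 0.00490002.
df = n − 2 = 261.
t* = t_{0.025, 261} = 1.969095.
Margin = t* × SE = 1.969095 × 0.00490002 = 0.00965.
CI: -0.0416 ± 0.00965 → (-0.051, -0.032).
With 95% confidence, each one-unit increase in weekly hours worked is associated with a change of between -0.051 and -0.032 points (1–10) in job satisfaction score.

(-0.051, -0.032)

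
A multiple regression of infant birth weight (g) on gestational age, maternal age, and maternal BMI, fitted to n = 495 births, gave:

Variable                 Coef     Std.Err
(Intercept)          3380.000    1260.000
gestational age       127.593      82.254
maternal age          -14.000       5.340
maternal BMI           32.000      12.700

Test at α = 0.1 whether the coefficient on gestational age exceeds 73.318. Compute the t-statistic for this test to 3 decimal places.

Read off: b = 127.593, SE = 82.254 for gestational age.
H₀: β₁ = 73.318 vs H₁: β₁ > 73.318.
t = (127.593 − 73.318) / 82.254 = 0.660.
df = n − k − 1 = 495 − 3 − 1 = 491.
One-sided p ≈ 0.2548, which is ≥ 0.1, so fail to reject H₀.
The data do not give significant evidence that the true slope on gestational age exceeds 73.318 g per unit, holding the other predictors fixed.

t = 0.660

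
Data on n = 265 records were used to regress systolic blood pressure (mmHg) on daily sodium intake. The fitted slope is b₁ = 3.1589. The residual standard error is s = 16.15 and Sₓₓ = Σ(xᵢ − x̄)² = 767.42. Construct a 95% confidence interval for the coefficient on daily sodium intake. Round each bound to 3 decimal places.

SE(b₁) = s/√Sₓₓ = 16.15/√767.42 = 0.582983.
df = n − 2 = 263.
t* = t_{0.025, 263} = 1.969025.
Margin = t* × SE = 1.969025 × 0.582983 = 1.14791.
CI: 3.1589 ± 1.14791 → (2.011, 4.307).
With 95% confidence, each one-unit increase in daily sodium intake is associated with a change of between 2.011 and 4.307 mmHg in systolic blood pressure.

(2.011, 4.307)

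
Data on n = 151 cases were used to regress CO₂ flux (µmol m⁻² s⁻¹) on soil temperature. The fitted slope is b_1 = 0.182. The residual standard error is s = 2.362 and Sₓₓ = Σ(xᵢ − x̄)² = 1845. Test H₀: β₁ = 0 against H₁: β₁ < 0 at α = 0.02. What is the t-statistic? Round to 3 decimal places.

t = 3.310

SE(b_1) = s/√Sₓₓ = 2.362/√1845 = 0.0549897.
t = 0.182 / 0.0549897 = 3.310.
df = n − 2 = 149.
One-sided p ≈ 0.9994, which is ≥ 0.02, so fail to reject H₀.
The data do not give significant evidence that the true slope on soil temperature is negative.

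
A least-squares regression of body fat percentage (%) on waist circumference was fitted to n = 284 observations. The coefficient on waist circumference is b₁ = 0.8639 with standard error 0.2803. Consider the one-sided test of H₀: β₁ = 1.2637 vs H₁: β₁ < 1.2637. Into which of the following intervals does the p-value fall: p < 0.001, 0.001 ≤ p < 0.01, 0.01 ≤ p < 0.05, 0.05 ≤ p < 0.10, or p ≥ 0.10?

0.05 ≤ p < 0.10

t = (0.8639 − 1.2637) / 0.2803 = -1.426.
df = n − 2 = 284 − 2 = 282.
One-sided p = P(T_{282} < t) ≈ 0.0774.
So 0.05 ≤ p < 0.10.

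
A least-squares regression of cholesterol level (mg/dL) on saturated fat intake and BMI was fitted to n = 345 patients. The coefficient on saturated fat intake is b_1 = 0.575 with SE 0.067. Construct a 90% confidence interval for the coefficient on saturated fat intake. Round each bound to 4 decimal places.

(0.4645, 0.6855)

df = n − k − 1 = 345 − 2 − 1 = 342.
t* = t_{0.05, 342} = 1.649321.
Margin = t* × SE = 1.649321 × 0.067 = 0.110505.
CI: 0.575 ± 0.110505 → (0.4645, 0.6855).
With 90% confidence, each one-unit increase in saturated fat intake is associated with a change of between 0.4645 and 0.6855 mg/dL in cholesterol level, holding the other predictors fixed.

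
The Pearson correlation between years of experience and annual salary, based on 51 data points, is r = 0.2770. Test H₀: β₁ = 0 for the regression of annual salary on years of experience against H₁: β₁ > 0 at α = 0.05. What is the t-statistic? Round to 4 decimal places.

t = 2.0180

t = r·√(n − 2)/√(1 − r²) = 0.2770·√49/√0.923271 = 2.0180.
df = n − 2 = 49.
One-sided p ≈ 0.0245, which is < 0.05, so reject H₀.
There is evidence of a linear association between years of experience and annual salary.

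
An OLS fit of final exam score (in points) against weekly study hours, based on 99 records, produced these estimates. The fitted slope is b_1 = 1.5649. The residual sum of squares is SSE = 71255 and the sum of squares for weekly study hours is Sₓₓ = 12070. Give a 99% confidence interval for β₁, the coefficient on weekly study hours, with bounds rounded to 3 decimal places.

MSE = SSE/(n − 2) = 71255/97 = 734.588.
SE(b_1) = √(MSE/Sₓₓ) = √(734.588/12070) = 0.246699.
df = n − 2 = 97.
t* = t_{0.005, 97} = 2.627468.
Margin = t* × SE = 2.627468 × 0.246699 = 0.64819.
CI: 1.5649 ± 0.64819 → (0.917, 2.213).
With 99% confidence, each one-unit increase in weekly study hours is associated with a change of between 0.917 and 2.213 points in final exam score.

(0.917, 2.213)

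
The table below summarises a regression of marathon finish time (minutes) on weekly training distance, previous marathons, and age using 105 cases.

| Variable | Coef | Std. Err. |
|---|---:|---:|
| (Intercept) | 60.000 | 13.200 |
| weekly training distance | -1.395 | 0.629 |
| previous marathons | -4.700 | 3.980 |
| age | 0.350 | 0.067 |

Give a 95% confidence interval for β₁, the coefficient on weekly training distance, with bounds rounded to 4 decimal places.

Read off: b = -1.395, SE = 0.629 for weekly training distance.
df = n − k − 1 = 105 − 3 − 1 = 101.
t* = t_{0.025, 101} = 1.983731.
Margin = t* × SE = 1.983731 × 0.629 = 1.247767.
CI: -1.395 ± 1.247767 → (-2.6428, -0.1472).

(-2.6428, -0.1472)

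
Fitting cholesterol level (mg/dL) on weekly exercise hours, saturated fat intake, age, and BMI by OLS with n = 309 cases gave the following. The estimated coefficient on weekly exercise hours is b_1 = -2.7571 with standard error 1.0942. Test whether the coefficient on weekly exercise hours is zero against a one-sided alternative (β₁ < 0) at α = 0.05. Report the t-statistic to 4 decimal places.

t = -2.5197

H₀: β₁ = 0 vs H₁: β₁ < 0.
t = (b_1 − β₁⁰)/SE = -2.7571 / 1.0942 = -2.5197.
df = n − k − 1 = 309 − 4 − 1 = 304.
One-sided p ≈ 0.0061, which is < 0.05, so reject H₀.
There is evidence that the true slope on weekly exercise hours is negative, holding the other predictors fixed.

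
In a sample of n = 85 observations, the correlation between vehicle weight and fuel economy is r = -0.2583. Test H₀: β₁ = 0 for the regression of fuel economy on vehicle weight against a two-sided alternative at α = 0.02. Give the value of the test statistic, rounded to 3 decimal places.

t = -2.436

t = r·√(n − 2)/√(1 − r²) = -0.2583·√83/√0.933281 = -2.436.
df = n − 2 = 83.
Two-sided p ≈ 0.0170, which is < 0.02, so reject H₀.
There is evidence of a linear association between vehicle weight and fuel economy.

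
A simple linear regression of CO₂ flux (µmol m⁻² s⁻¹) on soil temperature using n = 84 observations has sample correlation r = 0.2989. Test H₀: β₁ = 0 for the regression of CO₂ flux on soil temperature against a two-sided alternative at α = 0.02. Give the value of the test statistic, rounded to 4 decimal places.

t = r·√(n − 2)/√(1 − r²) = 0.2989·√82/√0.910659 = 2.8363.
df = n − 2 = 82.
Two-sided p ≈ 0.0057, which is < 0.02, so reject H₀.
There is evidence of a linear association between soil temperature and CO₂ flux.

t = 2.8363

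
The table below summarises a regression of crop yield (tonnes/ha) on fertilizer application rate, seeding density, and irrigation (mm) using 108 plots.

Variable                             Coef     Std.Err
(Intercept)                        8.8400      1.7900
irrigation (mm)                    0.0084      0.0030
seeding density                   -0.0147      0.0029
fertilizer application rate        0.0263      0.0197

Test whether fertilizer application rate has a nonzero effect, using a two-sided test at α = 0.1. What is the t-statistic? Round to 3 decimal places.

t = 1.335

Read off: b = 0.0263, SE = 0.0197 for fertilizer application rate.
H₀: β₁ = 0 vs H₁: β₁ ≠ 0.
t = 0.0263 / 0.0197 = 1.335.
df = n − k − 1 = 108 − 3 − 1 = 104.
Two-sided p ≈ 0.1848, which is ≥ 0.1, so fail to reject H₀.
The data do not give significant evidence of an association between fertilizer application rate and crop yield, after adjusting for the other predictors.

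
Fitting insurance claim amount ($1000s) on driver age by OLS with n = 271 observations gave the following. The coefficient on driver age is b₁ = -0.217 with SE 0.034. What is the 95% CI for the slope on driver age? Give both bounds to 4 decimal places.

df = n − 2 = 271 − 2 = 269.
t* = t_{0.025, 269} = 1.968822.
Margin = t* × SE = 1.968822 × 0.034 = 0.066940.
CI: -0.217 ± 0.066940 → (-0.2839, -0.1501).
With 95% confidence, each one-unit increase in driver age is associated with a change of between -0.2839 and -0.1501 $1000s in insurance claim amount.

(-0.2839, -0.1501)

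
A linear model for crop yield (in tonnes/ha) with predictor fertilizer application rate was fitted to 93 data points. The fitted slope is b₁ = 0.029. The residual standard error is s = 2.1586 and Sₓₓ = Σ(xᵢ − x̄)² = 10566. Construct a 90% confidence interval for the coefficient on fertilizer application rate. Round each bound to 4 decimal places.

(-0.0059, 0.0639)

SE(b₁) = s/√Sₓₓ = 2.1586/√10566 = 0.0209999.
df = n − 2 = 91.
t* = t_{0.05, 91} = 1.661771.
Margin = t* × SE = 1.661771 × 0.0209999 = 0.034897.
CI: 0.029 ± 0.034897 → (-0.0059, 0.0639).
With 90% confidence, each one-unit increase in fertilizer application rate is associated with a change of between -0.0059 and 0.0639 tonnes/ha in crop yield.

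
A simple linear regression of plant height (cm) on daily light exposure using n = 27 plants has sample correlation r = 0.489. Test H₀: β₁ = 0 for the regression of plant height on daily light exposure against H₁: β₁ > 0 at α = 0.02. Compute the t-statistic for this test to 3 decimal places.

t = 2.803

t = r·√(n − 2)/√(1 − r²) = 0.489·√25/√0.760879 = 2.803.
df = n − 2 = 25.
One-sided p ≈ 0.0048, which is < 0.02, so reject H₀.
There is evidence of a linear association between daily light exposure and plant height.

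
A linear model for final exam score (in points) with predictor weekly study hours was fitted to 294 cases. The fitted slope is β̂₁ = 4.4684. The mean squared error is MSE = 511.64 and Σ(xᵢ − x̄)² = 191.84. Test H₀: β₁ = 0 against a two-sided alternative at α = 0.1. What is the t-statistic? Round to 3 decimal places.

SE(β̂₁) = √(MSE/Sₓₓ) = √(511.64/191.84) = 1.6331.
t = 4.4684 / 1.6331 = 2.736.
df = n − 2 = 292.
Two-sided p ≈ 0.0066, which is < 0.1, so reject H₀.
There is evidence that weekly study hours is associated with final exam score.

t = 2.736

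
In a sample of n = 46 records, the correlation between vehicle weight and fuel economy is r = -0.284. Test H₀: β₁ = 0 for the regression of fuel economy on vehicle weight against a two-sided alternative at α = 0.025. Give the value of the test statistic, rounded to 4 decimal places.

t = r·√(n − 2)/√(1 − r²) = -0.284·√44/√0.919344 = -1.9647.
df = n − 2 = 44.
Two-sided p ≈ 0.0558, which is ≥ 0.025, so fail to reject H₀.
The data do not give significant evidence of a linear association between vehicle weight and fuel economy.

t = -1.9647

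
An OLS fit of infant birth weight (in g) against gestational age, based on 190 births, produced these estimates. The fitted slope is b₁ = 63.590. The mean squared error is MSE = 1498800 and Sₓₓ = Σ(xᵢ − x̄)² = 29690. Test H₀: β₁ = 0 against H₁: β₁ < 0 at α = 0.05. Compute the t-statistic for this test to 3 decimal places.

t = 8.950

SE(b₁) = √(MSE/Sₓₓ) = √(1.4988e+06/29690) = 7.10504.
t = 63.590 / 7.10504 = 8.950.
df = n − 2 = 188.
One-sided p ≈ 1.0000, which is ≥ 0.05, so fail to reject H₀.
The data do not give significant evidence that the true slope on gestational age is negative.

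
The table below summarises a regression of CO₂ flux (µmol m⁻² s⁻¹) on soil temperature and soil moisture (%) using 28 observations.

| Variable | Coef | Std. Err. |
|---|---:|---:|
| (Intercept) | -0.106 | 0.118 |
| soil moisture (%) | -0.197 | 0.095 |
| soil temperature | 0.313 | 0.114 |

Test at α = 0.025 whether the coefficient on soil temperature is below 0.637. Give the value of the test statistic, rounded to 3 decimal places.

t = -2.842

Read off: b = 0.313, SE = 0.114 for soil temperature.
H₀: β₁ = 0.637 vs H₁: β₁ < 0.637.
t = (0.313 − 0.637) / 0.114 = -2.842.
df = n − k − 1 = 28 − 2 − 1 = 25.
One-sided p ≈ 0.0044, which is < 0.025, so reject H₀.
There is evidence that the true slope on soil temperature is below 0.637 µmol m⁻² s⁻¹ per unit, holding the other predictors fixed.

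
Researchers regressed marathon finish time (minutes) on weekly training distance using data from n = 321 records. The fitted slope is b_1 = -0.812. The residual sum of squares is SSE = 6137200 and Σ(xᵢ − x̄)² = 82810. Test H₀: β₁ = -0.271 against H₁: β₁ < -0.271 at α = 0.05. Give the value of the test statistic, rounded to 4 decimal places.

t = -1.1224

MSE = SSE/(n − 2) = 6137200/319 = 19238.9.
SE(b_1) = √(MSE/Sₓₓ) = √(19238.9/82810) = 0.482002.
t = (-0.812 − (-0.271)) / 0.482002 = -1.1224.
df = n − 2 = 319.
One-sided p ≈ 0.1313, which is ≥ 0.05, so fail to reject H₀.
The data do not give significant evidence that the true slope on weekly training distance is below -0.271 minutes per unit.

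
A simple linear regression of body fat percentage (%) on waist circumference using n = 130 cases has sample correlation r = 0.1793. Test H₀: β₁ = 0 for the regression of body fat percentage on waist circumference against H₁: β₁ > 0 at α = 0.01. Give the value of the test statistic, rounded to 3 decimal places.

t = r·√(n − 2)/√(1 − r²) = 0.1793·√128/√0.967852 = 2.062.
df = n − 2 = 128.
One-sided p ≈ 0.0206, which is ≥ 0.01, so fail to reject H₀.
The data do not give significant evidence of a linear association between waist circumference and body fat percentage.

t = 2.062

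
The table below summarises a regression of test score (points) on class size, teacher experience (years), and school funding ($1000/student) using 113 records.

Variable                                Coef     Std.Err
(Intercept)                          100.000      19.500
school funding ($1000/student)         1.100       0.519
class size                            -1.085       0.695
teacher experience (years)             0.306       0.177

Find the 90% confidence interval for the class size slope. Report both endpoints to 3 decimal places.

(-2.238, 0.068)

Read off: b = -1.085, SE = 0.695 for class size.
df = n − k − 1 = 113 − 3 − 1 = 109.
t* = t_{0.05, 109} = 1.658953.
Margin = t* × SE = 1.658953 × 0.695 = 1.15297.
CI: -1.085 ± 1.15297 → (-2.238, 0.068).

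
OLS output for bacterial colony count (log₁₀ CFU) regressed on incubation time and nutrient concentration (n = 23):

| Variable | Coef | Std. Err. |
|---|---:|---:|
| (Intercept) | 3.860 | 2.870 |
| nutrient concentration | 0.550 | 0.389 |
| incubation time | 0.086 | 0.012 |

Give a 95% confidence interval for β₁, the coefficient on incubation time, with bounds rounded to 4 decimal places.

(0.0610, 0.1110)

Read off: b = 0.086, SE = 0.012 for incubation time.
df = n − k − 1 = 23 − 2 − 1 = 20.
t* = t_{0.025, 20} = 2.085963.
Margin = t* × SE = 2.085963 × 0.012 = 0.025032.
CI: 0.086 ± 0.025032 → (0.0610, 0.1110).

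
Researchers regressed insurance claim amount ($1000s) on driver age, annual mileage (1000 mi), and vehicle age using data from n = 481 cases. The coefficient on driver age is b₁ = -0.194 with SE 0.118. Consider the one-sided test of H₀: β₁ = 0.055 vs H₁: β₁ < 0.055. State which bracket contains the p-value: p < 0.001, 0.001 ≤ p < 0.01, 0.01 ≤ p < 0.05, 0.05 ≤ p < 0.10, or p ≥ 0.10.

t = (-0.194 − 0.055) / 0.118 = -2.110.
df = n − k − 1 = 481 − 3 − 1 = 477.
One-sided p = P(T_{477} < t) ≈ 0.0177.
So 0.01 ≤ p < 0.05.

0.01 ≤ p < 0.05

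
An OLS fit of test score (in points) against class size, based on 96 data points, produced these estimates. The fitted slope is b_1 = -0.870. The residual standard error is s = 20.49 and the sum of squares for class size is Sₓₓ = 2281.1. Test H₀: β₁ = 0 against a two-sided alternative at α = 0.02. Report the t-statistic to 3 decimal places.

SE(b_1) = s/√Sₓₓ = 20.49/√2281.1 = 0.429012.
t = -0.870 / 0.429012 = -2.028.
df = n − 2 = 94.
Two-sided p ≈ 0.0454, which is ≥ 0.02, so fail to reject H₀.
The data do not give significant evidence of an association between class size and test score.

t = -2.028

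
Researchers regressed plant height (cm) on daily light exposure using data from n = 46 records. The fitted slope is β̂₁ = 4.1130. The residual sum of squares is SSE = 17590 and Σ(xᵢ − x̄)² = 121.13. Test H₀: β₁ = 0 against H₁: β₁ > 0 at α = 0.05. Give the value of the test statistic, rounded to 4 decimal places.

MSE = SSE/(n − 2) = 17590/44 = 399.773.
SE(β̂₁) = √(MSE/Sₓₓ) = √(399.773/121.13) = 1.81669.
t = 4.1130 / 1.81669 = 2.2640.
df = n − 2 = 44.
One-sided p ≈ 0.0143, which is < 0.05, so reject H₀.
There is evidence that the true slope on daily light exposure is positive.

t = 2.2640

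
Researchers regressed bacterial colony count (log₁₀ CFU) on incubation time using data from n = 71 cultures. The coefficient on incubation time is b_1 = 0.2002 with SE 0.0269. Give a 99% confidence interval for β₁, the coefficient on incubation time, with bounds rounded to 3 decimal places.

(0.129, 0.271)

df = n − 2 = 71 − 2 = 69.
t* = t_{0.005, 69} = 2.648977.
Margin = t* × SE = 2.648977 × 0.0269 = 0.07126.
CI: 0.2002 ± 0.07126 → (0.129, 0.271).
With 99% confidence, each one-unit increase in incubation time is associated with a change of between 0.129 and 0.271 log₁₀ CFU in bacterial colony count.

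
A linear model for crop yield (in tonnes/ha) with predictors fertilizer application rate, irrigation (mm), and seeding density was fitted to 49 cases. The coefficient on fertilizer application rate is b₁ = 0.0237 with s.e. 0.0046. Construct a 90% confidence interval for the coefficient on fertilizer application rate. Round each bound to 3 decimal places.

df = n − k − 1 = 49 − 3 − 1 = 45.
t* = t_{0.05, 45} = 1.679427.
Margin = t* × SE = 1.679427 × 0.0046 = 0.00773.
CI: 0.0237 ± 0.00773 → (0.016, 0.031).
With 90% confidence, each one-unit increase in fertilizer application rate is associated with a change of between 0.016 and 0.031 tonnes/ha in crop yield, holding the other predictors fixed.

(0.016, 0.031)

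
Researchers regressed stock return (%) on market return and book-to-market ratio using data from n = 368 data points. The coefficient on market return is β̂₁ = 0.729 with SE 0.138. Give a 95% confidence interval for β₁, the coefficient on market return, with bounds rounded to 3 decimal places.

(0.458, 1.000)

df = n − k − 1 = 368 − 2 − 1 = 365.
t* = t_{0.025, 365} = 1.966485.
Margin = t* × SE = 1.966485 × 0.138 = 0.27137.
CI: 0.729 ± 0.27137 → (0.458, 1.000).
With 95% confidence, each one-unit increase in market return is associated with a change of between 0.458 and 1.000 % in stock return, holding the other predictors fixed.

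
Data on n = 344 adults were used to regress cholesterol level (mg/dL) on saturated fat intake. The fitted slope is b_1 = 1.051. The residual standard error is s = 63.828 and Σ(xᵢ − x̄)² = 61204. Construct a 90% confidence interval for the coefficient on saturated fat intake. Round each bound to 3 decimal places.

(0.625, 1.477)

SE(b_1) = s/√Sₓₓ = 63.828/√61204 = 0.258001.
df = n − 2 = 342.
t* = t_{0.05, 342} = 1.649321.
Margin = t* × SE = 1.649321 × 0.258001 = 0.42553.
CI: 1.051 ± 0.42553 → (0.625, 1.477).
With 90% confidence, each one-unit increase in saturated fat intake is associated with a change of between 0.625 and 1.477 mg/dL in cholesterol level.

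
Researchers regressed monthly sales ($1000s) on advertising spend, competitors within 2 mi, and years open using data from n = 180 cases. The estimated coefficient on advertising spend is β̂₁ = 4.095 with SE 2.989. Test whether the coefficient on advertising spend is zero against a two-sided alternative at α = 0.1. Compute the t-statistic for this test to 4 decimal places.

H₀: β₁ = 0 vs H₁: β₁ ≠ 0.
t = (β̂₁ − β₁⁰)/SE = 4.095 / 2.989 = 1.3700.
df = n − k − 1 = 180 − 3 − 1 = 176.
Two-sided p ≈ 0.1724, which is ≥ 0.1, so fail to reject H₀.
The data do not give significant evidence of an association between advertising spend and monthly sales, after adjusting for the other predictors.

t = 1.3700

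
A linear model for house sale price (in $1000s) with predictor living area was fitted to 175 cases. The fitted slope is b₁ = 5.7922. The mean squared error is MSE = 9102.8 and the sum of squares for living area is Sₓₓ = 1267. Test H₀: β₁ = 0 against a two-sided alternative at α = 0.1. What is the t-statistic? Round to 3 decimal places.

SE(b₁) = √(MSE/Sₓₓ) = √(9102.8/1267) = 2.6804.
t = 5.7922 / 2.6804 = 2.161.
df = n − 2 = 173.
Two-sided p ≈ 0.0321, which is < 0.1, so reject H₀.
There is evidence that living area is associated with house sale price.

t = 2.161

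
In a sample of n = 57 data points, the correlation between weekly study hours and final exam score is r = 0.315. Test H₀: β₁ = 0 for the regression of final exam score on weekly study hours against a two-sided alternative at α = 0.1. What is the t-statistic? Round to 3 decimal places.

t = 2.461

t = r·√(n − 2)/√(1 − r²) = 0.315·√55/√0.900775 = 2.461.
df = n − 2 = 55.
Two-sided p ≈ 0.0170, which is < 0.1, so reject H₀.
There is evidence of a linear association between weekly study hours and final exam score.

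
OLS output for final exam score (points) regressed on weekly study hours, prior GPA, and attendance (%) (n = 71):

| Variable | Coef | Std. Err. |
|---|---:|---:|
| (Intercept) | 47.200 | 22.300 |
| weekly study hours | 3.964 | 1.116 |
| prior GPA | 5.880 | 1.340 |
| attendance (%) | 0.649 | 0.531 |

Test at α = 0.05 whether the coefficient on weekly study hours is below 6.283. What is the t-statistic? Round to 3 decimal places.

Read off: b = 3.964, SE = 1.116 for weekly study hours.
H₀: β₁ = 6.283 vs H₁: β₁ < 6.283.
t = (3.964 − 6.283) / 1.116 = -2.078.
df = n − k − 1 = 71 − 3 − 1 = 67.
One-sided p ≈ 0.0208, which is < 0.05, so reject H₀.
There is evidence that the true slope on weekly study hours is below 6.283 points per unit, holding the other predictors fixed.

t = -2.078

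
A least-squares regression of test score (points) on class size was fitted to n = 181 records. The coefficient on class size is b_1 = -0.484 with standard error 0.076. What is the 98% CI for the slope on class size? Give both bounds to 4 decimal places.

df = n − 2 = 181 − 2 = 179.
t* = t_{0.01, 179} = 2.34736.
Margin = t* × SE = 2.34736 × 0.076 = 0.178399.
CI: -0.484 ± 0.178399 → (-0.6624, -0.3056).
With 98% confidence, each one-unit increase in class size is associated with a change of between -0.6624 and -0.3056 points in test score.

(-0.6624, -0.3056)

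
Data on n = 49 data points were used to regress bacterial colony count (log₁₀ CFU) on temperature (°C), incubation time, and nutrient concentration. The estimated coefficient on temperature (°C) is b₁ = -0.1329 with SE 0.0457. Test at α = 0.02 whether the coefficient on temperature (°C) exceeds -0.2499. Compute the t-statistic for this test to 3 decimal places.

H₀: β₁ = -0.2499 vs H₁: β₁ > -0.2499.
t = (b₁ − β₁⁰)/SE = (-0.1329 − (-0.2499)) / 0.0457 = 2.560.
df = n − k − 1 = 49 − 3 − 1 = 45.
One-sided p ≈ 0.0069, which is < 0.02, so reject H₀.
There is evidence that the true slope on temperature (°C) exceeds -0.2499 log₁₀ CFU per unit, holding the other predictors fixed.

t = 2.560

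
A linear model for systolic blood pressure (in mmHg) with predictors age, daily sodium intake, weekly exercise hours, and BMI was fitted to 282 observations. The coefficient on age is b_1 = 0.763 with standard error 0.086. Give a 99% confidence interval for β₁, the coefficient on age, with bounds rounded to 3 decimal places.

(0.540, 0.986)

df = n − k − 1 = 282 − 4 − 1 = 277.
t* = t_{0.005, 277} = 2.593694.
Margin = t* × SE = 2.593694 × 0.086 = 0.22306.
CI: 0.763 ± 0.22306 → (0.540, 0.986).
With 99% confidence, each one-unit increase in age is associated with a change of between 0.540 and 0.986 mmHg in systolic blood pressure, holding the other predictors fixed.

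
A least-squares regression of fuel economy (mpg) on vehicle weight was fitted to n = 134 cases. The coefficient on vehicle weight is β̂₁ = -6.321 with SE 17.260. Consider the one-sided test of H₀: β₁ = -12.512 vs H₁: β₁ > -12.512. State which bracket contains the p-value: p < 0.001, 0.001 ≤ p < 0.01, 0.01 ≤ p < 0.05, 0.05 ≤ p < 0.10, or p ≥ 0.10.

t = (-6.321 − (-12.512)) / 17.260 = 0.359.
df = n − 2 = 134 − 2 = 132.
One-sided p = P(T_{132} > t) ≈ 0.3602.
So p ≥ 0.10.

p ≥ 0.10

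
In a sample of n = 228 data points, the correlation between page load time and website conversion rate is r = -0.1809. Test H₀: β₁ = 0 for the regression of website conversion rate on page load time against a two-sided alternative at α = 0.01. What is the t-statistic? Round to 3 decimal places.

t = -2.765

t = r·√(n − 2)/√(1 − r²) = -0.1809·√226/√0.967275 = -2.765.
df = n − 2 = 226.
Two-sided p ≈ 0.0062, which is < 0.01, so reject H₀.
There is evidence of a linear association between page load time and website conversion rate.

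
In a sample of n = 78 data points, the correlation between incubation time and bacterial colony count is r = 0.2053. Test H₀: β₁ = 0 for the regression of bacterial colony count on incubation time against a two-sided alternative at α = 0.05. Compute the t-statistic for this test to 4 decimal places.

t = 1.8287

t = r·√(n − 2)/√(1 − r²) = 0.2053·√76/√0.957852 = 1.8287.
df = n − 2 = 76.
Two-sided p ≈ 0.0714, which is ≥ 0.05, so fail to reject H₀.
The data do not give significant evidence of a linear association between incubation time and bacterial colony count.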